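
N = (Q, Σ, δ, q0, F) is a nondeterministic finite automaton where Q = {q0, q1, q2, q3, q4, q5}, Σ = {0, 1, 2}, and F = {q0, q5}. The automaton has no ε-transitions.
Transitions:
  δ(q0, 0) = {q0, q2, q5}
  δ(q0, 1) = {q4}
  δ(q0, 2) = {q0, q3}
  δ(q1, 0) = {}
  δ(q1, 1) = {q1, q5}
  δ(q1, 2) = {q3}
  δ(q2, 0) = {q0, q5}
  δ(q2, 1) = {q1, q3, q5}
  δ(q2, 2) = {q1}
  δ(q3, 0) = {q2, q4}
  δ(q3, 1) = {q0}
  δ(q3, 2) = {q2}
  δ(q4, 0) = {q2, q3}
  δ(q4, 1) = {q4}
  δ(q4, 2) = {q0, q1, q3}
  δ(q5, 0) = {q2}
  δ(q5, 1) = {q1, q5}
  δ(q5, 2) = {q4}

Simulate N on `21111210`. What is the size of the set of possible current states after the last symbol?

4

Start: {q0}
read 2: {q0, q3}
read 1: {q0, q4}
read 1: {q4}
read 1: {q4}
read 1: {q4}
read 2: {q0, q1, q3}
read 1: {q0, q1, q4, q5}
read 0: {q0, q2, q3, q5}
Final reachable set {q0, q2, q3, q5} has 4 states.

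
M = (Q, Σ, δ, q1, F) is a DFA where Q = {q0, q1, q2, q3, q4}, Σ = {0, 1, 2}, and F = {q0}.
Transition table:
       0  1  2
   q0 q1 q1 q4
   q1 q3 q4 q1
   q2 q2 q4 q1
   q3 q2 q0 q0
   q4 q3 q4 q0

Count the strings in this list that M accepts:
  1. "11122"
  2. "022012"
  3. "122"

"11122": rejected
"022012": rejected
"122": rejected

0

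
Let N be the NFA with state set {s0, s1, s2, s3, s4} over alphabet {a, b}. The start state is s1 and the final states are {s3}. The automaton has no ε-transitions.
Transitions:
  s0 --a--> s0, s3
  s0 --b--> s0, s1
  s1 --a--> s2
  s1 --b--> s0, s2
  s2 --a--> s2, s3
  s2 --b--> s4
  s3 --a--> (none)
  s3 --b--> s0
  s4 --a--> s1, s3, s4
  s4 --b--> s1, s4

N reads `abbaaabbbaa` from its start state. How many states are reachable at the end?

5

Start: {s1}
read a: {s2}
read b: {s4}
read b: {s1, s4}
read a: {s1, s2, s3, s4}
read a: {s1, s2, s3, s4}
read a: {s1, s2, s3, s4}
read b: {s0, s1, s2, s4}
read b: {s0, s1, s2, s4}
read b: {s0, s1, s2, s4}
read a: {s0, s1, s2, s3, s4}
read a: {s0, s1, s2, s3, s4}
Final reachable set {s0, s1, s2, s3, s4} has 5 states.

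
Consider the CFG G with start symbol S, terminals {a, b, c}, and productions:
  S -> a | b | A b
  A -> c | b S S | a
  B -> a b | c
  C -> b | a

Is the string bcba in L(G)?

no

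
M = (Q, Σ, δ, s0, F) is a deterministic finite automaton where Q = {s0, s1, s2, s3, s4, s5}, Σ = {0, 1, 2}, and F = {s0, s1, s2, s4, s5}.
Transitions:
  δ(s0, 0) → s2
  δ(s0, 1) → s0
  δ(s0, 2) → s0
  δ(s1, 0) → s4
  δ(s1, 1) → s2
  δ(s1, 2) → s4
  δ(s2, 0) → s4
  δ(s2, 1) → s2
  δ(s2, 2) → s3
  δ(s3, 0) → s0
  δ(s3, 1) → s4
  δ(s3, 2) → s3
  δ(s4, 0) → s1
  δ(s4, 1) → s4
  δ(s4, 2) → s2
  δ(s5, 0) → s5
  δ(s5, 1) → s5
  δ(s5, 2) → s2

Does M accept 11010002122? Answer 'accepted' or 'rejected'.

s0 --1--> s0
s0 --1--> s0
s0 --0--> s2
s2 --1--> s2
s2 --0--> s4
s4 --0--> s1
s1 --0--> s4
s4 --2--> s2
s2 --1--> s2
s2 --2--> s3
s3 --2--> s3
End in state s3, which is not an accepting state.

rejected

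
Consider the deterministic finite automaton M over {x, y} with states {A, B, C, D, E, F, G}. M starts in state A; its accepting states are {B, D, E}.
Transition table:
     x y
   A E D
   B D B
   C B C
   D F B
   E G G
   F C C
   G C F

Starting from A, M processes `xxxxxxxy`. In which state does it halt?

C

A --x--> E
E --x--> G
G --x--> C
C --x--> B
B --x--> D
D --x--> F
F --x--> C
C --y--> C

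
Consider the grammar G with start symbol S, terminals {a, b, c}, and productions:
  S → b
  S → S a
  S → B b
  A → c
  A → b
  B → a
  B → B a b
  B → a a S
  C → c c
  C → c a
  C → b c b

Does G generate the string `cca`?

no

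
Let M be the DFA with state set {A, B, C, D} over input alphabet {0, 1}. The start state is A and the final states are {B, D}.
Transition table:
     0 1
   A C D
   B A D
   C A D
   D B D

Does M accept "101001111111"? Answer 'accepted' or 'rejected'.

A --1--> D
D --0--> B
B --1--> D
D --0--> B
B --0--> A
A --1--> D
D --1--> D
D --1--> D
D --1--> D
D --1--> D
D --1--> D
D --1--> D
End in state D, which is an accepting state.

accepted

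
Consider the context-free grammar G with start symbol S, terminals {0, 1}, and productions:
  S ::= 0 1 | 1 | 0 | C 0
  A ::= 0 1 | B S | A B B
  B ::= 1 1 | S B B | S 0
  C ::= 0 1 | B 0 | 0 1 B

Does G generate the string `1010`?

no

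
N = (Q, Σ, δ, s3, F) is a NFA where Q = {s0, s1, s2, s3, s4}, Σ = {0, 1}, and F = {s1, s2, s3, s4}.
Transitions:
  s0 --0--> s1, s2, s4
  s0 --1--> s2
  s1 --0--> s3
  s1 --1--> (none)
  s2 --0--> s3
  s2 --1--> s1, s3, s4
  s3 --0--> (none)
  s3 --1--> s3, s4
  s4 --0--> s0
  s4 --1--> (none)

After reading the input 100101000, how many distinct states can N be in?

2

Start: {s3}
read 1: {s3, s4}
read 0: {s0}
read 0: {s1, s2, s4}
read 1: {s1, s3, s4}
read 0: {s0, s3}
read 1: {s2, s3, s4}
read 0: {s0, s3}
read 0: {s1, s2, s4}
read 0: {s0, s3}
Final reachable set {s0, s3} has 2 states.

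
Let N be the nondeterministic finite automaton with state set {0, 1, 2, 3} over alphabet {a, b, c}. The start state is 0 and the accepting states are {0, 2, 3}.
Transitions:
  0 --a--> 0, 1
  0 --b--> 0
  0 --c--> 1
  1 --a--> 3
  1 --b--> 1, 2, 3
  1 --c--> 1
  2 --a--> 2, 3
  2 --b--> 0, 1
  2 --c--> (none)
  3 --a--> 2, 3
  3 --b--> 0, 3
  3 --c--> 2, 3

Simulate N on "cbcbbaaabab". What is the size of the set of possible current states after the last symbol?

Start: {0}
read c: {1}
read b: {1, 2, 3}
read c: {1, 2, 3}
read b: {0, 1, 2, 3}
read b: {0, 1, 2, 3}
read a: {0, 1, 2, 3}
read a: {0, 1, 2, 3}
read a: {0, 1, 2, 3}
read b: {0, 1, 2, 3}
read a: {0, 1, 2, 3}
read b: {0, 1, 2, 3}
Final reachable set {0, 1, 2, 3} has 4 states.

4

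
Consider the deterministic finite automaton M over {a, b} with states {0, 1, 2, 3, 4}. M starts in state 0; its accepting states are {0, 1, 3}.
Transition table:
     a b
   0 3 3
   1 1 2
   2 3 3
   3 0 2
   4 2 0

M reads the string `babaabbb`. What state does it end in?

2

0 --b--> 3
3 --a--> 0
0 --b--> 3
3 --a--> 0
0 --a--> 3
3 --b--> 2
2 --b--> 3
3 --b--> 2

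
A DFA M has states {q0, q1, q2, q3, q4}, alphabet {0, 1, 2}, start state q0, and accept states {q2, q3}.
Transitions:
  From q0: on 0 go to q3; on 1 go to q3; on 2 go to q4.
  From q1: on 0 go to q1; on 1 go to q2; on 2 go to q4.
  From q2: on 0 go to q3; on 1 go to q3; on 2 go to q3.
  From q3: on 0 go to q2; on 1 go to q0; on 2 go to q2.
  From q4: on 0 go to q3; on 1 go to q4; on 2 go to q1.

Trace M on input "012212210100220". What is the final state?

q0 --0--> q3
q3 --1--> q0
q0 --2--> q4
q4 --2--> q1
q1 --1--> q2
q2 --2--> q3
q3 --2--> q2
q2 --1--> q3
q3 --0--> q2
q2 --1--> q3
q3 --0--> q2
q2 --0--> q3
q3 --2--> q2
q2 --2--> q3
q3 --0--> q2

q2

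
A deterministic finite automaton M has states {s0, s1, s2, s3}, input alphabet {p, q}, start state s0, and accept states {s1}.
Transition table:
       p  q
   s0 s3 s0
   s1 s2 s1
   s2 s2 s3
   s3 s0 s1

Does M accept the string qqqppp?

s0 --q--> s0
s0 --q--> s0
s0 --q--> s0
s0 --p--> s3
s3 --p--> s0
s0 --p--> s3
End in state s3, which is not an accepting state.

rejected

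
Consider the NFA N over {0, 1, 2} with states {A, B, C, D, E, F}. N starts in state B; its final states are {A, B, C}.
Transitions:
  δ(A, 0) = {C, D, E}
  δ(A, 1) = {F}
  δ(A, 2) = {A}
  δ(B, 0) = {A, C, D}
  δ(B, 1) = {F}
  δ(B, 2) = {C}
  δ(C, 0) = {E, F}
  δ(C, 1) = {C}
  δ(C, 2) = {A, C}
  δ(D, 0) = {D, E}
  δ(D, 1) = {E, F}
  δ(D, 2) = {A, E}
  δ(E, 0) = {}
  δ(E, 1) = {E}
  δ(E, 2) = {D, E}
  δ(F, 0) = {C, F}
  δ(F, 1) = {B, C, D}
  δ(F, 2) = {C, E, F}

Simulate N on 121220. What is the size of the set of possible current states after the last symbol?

4

Start: {B}
read 1: {F}
read 2: {C, E, F}
read 1: {B, C, D, E}
read 2: {A, C, D, E}
read 2: {A, C, D, E}
read 0: {C, D, E, F}
Final reachable set {C, D, E, F} has 4 states.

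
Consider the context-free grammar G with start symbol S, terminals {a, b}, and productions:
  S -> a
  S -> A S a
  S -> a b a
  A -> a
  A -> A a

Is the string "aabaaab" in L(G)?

no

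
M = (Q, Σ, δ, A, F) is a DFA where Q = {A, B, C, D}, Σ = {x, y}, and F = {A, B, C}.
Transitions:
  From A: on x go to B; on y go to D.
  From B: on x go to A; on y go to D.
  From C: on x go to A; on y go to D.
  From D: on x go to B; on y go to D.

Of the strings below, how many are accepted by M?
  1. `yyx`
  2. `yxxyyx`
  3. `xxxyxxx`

`yyx`: accepted
`yxxyyx`: accepted
`xxxyxxx`: accepted

3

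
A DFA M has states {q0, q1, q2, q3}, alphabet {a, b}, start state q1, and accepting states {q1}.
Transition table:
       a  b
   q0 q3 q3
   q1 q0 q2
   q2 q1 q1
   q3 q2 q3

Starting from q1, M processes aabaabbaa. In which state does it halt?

q1 --a--> q0
q0 --a--> q3
q3 --b--> q3
q3 --a--> q2
q2 --a--> q1
q1 --b--> q2
q2 --b--> q1
q1 --a--> q0
q0 --a--> q3

q3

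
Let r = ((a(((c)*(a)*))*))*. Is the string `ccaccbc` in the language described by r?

no

ccaccbc cannot be split into zero or more pieces each matching (a(((c)*(a)*))*).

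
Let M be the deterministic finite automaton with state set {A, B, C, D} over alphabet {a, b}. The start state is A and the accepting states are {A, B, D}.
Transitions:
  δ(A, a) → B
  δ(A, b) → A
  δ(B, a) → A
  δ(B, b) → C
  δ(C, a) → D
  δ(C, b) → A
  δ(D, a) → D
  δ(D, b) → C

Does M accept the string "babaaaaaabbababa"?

A --b--> A
A --a--> B
B --b--> C
C --a--> D
D --a--> D
D --a--> D
D --a--> D
D --a--> D
D --a--> D
D --b--> C
C --b--> A
A --a--> B
B --b--> C
C --a--> D
D --b--> C
C --a--> D
End in state D, which is an accepting state.

accepted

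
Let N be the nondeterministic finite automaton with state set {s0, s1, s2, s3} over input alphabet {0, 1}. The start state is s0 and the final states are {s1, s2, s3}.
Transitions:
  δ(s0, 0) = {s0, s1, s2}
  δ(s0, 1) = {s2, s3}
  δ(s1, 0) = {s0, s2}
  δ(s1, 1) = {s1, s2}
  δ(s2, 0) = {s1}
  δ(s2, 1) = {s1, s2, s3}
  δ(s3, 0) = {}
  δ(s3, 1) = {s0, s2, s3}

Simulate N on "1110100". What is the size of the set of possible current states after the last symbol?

3

Start: {s0}
read 1: {s2, s3}
read 1: {s0, s1, s2, s3}
read 1: {s0, s1, s2, s3}
read 0: {s0, s1, s2}
read 1: {s1, s2, s3}
read 0: {s0, s1, s2}
read 0: {s0, s1, s2}
Final reachable set {s0, s1, s2} has 3 states.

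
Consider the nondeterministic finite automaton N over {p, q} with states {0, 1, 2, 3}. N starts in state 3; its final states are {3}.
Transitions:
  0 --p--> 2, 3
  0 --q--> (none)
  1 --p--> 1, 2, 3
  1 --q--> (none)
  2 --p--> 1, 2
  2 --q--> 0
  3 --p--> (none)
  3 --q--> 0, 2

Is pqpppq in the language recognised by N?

rejected

Start: {3}
read p: {}
The reachable set is empty and stays empty for the remaining 5 symbols.
Reachable ∩ accepting = {} — empty.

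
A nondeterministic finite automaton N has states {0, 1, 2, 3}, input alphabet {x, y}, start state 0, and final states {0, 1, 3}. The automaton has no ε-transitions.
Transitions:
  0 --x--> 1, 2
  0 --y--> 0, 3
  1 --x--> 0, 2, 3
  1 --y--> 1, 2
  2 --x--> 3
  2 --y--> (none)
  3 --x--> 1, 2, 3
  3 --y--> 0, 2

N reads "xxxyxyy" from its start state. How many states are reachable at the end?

Start: {0}
read x: {1, 2}
read x: {0, 2, 3}
read x: {1, 2, 3}
read y: {0, 1, 2}
read x: {0, 1, 2, 3}
read y: {0, 1, 2, 3}
read y: {0, 1, 2, 3}
Final reachable set {0, 1, 2, 3} has 4 states.

4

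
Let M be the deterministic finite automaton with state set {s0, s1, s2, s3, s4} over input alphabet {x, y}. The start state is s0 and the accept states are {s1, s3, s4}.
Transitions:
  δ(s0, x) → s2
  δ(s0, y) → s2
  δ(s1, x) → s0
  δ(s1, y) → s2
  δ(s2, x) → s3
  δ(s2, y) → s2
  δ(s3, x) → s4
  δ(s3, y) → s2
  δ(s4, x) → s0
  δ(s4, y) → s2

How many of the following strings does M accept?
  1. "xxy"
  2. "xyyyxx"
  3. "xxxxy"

"xxy": rejected
"xyyyxx": accepted
"xxxxy": rejected

1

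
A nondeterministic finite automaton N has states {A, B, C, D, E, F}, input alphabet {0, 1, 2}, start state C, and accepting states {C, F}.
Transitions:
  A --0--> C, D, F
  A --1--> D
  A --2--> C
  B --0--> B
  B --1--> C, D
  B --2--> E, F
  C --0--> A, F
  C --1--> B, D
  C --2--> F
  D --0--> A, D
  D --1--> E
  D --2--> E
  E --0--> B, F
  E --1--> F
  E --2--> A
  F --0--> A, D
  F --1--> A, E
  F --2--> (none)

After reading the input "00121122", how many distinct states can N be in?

3

Start: {C}
read 0: {A, F}
read 0: {A, C, D, F}
read 1: {A, B, D, E}
read 2: {A, C, E, F}
read 1: {A, B, D, E, F}
read 1: {A, C, D, E, F}
read 2: {A, C, E, F}
read 2: {A, C, F}
Final reachable set {A, C, F} has 3 states.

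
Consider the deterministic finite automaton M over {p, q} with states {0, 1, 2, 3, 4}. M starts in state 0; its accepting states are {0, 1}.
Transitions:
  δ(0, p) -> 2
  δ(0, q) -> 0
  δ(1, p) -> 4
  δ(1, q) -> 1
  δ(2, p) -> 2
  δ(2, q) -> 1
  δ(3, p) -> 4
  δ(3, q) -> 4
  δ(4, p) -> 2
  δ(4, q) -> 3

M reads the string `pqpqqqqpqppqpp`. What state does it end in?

0 --p--> 2
2 --q--> 1
1 --p--> 4
4 --q--> 3
3 --q--> 4
4 --q--> 3
3 --q--> 4
4 --p--> 2
2 --q--> 1
1 --p--> 4
4 --p--> 2
2 --q--> 1
1 --p--> 4
4 --p--> 2

2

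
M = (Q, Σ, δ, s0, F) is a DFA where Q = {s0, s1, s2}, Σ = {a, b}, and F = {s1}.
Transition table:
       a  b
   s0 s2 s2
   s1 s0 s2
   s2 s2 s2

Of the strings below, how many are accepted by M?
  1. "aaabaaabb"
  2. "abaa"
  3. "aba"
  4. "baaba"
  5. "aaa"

"aaabaaabb": rejected
"abaa": rejected
"aba": rejected
"baaba": rejected
"aaa": rejected

0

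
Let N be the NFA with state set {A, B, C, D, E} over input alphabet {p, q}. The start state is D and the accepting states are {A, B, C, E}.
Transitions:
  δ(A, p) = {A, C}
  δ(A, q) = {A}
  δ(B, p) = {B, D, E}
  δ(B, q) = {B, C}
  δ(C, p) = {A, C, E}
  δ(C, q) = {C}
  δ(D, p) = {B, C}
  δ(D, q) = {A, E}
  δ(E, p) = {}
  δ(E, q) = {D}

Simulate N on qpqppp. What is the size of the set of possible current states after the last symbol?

3

Start: {D}
read q: {A, E}
read p: {A, C}
read q: {A, C}
read p: {A, C, E}
read p: {A, C, E}
read p: {A, C, E}
Final reachable set {A, C, E} has 3 states.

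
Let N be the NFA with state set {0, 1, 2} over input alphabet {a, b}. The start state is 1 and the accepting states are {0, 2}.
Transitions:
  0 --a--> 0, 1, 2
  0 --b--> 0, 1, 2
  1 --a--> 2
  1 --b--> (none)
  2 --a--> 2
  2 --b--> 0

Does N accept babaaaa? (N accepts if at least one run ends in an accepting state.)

Start: {1}
read b: {}
The reachable set is empty and stays empty for the remaining 6 symbols.
Reachable ∩ accepting = {} — empty.

rejected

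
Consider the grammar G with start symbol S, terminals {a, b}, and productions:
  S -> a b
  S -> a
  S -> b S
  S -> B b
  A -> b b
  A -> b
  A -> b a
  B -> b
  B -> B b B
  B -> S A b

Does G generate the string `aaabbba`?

no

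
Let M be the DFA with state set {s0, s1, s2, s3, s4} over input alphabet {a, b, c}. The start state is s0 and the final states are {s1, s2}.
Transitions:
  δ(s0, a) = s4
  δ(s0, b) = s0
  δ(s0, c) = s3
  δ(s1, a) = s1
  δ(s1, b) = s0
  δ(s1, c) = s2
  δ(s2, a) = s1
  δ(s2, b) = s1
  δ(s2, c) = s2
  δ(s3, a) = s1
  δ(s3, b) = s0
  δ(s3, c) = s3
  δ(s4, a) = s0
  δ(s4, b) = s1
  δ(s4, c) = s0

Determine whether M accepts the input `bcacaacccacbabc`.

rejected

s0 --b--> s0
s0 --c--> s3
s3 --a--> s1
s1 --c--> s2
s2 --a--> s1
s1 --a--> s1
s1 --c--> s2
s2 --c--> s2
s2 --c--> s2
s2 --a--> s1
s1 --c--> s2
s2 --b--> s1
s1 --a--> s1
s1 --b--> s0
s0 --c--> s3
End in state s3, which is not an accepting state.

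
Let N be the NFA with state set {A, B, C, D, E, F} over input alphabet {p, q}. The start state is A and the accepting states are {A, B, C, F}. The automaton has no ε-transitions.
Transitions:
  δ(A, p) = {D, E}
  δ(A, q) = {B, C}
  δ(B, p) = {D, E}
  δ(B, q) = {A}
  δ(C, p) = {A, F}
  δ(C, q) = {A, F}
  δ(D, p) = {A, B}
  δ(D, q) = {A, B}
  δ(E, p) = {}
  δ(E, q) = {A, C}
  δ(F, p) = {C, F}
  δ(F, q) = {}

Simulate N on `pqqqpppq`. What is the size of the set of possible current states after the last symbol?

4

Start: {A}
read p: {D, E}
read q: {A, B, C}
read q: {A, B, C, F}
read q: {A, B, C, F}
read p: {A, C, D, E, F}
read p: {A, B, C, D, E, F}
read p: {A, B, C, D, E, F}
read q: {A, B, C, F}
Final reachable set {A, B, C, F} has 4 states.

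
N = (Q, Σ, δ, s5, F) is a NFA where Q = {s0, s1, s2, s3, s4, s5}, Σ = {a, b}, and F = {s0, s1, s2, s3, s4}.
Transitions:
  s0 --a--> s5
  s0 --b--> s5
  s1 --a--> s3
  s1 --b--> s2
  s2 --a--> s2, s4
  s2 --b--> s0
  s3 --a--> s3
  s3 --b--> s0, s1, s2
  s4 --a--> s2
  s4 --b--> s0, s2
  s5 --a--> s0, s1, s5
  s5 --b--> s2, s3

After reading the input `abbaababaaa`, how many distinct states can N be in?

Start: {s5}
read a: {s0, s1, s5}
read b: {s2, s3, s5}
read b: {s0, s1, s2, s3}
read a: {s2, s3, s4, s5}
read a: {s0, s1, s2, s3, s4, s5}
read b: {s0, s1, s2, s3, s5}
read a: {s0, s1, s2, s3, s4, s5}
read b: {s0, s1, s2, s3, s5}
read a: {s0, s1, s2, s3, s4, s5}
read a: {s0, s1, s2, s3, s4, s5}
read a: {s0, s1, s2, s3, s4, s5}
Final reachable set {s0, s1, s2, s3, s4, s5} has 6 states.

6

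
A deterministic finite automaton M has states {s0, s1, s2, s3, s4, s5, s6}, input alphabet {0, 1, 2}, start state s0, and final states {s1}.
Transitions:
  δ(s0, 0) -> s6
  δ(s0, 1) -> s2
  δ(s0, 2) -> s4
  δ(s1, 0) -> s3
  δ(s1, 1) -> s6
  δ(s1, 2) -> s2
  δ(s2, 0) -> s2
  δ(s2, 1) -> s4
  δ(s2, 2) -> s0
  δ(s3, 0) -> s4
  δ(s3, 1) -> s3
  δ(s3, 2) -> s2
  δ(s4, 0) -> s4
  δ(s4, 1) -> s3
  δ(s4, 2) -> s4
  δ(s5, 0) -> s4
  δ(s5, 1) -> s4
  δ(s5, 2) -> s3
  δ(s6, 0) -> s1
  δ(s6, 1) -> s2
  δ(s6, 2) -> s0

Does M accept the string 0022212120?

s0 --0--> s6
s6 --0--> s1
s1 --2--> s2
s2 --2--> s0
s0 --2--> s4
s4 --1--> s3
s3 --2--> s2
s2 --1--> s4
s4 --2--> s4
s4 --0--> s4
End in state s4, which is not an accepting state.

rejected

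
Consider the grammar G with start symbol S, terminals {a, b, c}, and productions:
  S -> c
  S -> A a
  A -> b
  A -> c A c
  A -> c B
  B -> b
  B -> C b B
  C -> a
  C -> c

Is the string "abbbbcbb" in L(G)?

no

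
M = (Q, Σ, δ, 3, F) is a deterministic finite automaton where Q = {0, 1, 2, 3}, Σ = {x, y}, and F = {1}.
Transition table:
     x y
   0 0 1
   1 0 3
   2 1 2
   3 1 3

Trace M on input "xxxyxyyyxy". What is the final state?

3 --x--> 1
1 --x--> 0
0 --x--> 0
0 --y--> 1
1 --x--> 0
0 --y--> 1
1 --y--> 3
3 --y--> 3
3 --x--> 1
1 --y--> 3

3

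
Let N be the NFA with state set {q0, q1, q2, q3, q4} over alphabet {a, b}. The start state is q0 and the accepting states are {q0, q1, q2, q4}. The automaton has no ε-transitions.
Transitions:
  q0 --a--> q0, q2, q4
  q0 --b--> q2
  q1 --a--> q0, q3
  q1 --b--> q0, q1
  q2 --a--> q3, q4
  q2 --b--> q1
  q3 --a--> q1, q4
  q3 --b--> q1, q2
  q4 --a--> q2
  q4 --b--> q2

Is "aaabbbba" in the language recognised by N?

accepted

Start: {q0}
read a: {q0, q2, q4}
read a: {q0, q2, q3, q4}
read a: {q0, q1, q2, q3, q4}
read b: {q0, q1, q2}
read b: {q0, q1, q2}
read b: {q0, q1, q2}
read b: {q0, q1, q2}
read a: {q0, q2, q3, q4}
Reachable ∩ accepting = {q0, q2, q4} — nonempty.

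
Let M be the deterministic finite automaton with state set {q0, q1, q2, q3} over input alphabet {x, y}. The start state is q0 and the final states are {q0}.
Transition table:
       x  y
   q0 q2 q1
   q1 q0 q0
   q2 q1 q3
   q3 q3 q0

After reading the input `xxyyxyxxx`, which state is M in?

q1

q0 --x--> q2
q2 --x--> q1
q1 --y--> q0
q0 --y--> q1
q1 --x--> q0
q0 --y--> q1
q1 --x--> q0
q0 --x--> q2
q2 --x--> q1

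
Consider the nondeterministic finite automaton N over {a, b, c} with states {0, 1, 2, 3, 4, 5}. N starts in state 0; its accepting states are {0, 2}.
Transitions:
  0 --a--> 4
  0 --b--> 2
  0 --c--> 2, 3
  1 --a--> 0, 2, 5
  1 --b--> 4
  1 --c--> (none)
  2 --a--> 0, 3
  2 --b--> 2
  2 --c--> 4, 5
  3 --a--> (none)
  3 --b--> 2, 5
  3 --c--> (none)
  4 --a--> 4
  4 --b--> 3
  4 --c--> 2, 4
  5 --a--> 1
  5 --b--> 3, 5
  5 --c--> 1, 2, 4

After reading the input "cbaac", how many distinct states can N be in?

Start: {0}
read c: {2, 3}
read b: {2, 5}
read a: {0, 1, 3}
read a: {0, 2, 4, 5}
read c: {1, 2, 3, 4, 5}
Final reachable set {1, 2, 3, 4, 5} has 5 states.

5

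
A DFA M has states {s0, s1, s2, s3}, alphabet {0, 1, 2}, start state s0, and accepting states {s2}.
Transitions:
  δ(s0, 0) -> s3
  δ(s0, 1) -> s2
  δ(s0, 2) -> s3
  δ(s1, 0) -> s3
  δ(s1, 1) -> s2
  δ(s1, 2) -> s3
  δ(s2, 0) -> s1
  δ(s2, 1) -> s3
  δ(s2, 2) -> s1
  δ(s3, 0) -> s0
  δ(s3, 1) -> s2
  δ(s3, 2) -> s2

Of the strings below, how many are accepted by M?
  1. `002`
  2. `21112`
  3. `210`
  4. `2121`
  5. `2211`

2

`002`: rejected
`21112`: rejected
`210`: rejected
`2121`: accepted
`2211`: accepted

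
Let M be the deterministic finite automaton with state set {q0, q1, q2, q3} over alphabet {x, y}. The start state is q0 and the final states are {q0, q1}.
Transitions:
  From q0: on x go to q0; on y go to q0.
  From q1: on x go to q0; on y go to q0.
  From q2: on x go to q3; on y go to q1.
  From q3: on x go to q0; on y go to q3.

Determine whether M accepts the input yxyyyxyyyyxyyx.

q0 --y--> q0
q0 --x--> q0
q0 --y--> q0
q0 --y--> q0
q0 --y--> q0
q0 --x--> q0
q0 --y--> q0
q0 --y--> q0
q0 --y--> q0
q0 --y--> q0
q0 --x--> q0
q0 --y--> q0
q0 --y--> q0
q0 --x--> q0
End in state q0, which is an accepting state.

accepted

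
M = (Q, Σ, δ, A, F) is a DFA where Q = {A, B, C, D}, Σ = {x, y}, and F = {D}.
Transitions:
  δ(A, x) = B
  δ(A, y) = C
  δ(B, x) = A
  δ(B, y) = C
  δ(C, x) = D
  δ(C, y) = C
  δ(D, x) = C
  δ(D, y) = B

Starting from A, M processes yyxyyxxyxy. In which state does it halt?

A --y--> C
C --y--> C
C --x--> D
D --y--> B
B --y--> C
C --x--> D
D --x--> C
C --y--> C
C --x--> D
D --y--> B

B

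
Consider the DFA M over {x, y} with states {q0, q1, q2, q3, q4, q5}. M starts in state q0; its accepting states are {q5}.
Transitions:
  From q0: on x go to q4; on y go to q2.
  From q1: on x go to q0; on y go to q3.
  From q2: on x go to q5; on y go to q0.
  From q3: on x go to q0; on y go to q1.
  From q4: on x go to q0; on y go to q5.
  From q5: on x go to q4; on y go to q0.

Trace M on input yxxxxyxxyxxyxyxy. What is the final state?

q0 --y--> q2
q2 --x--> q5
q5 --x--> q4
q4 --x--> q0
q0 --x--> q4
q4 --y--> q5
q5 --x--> q4
q4 --x--> q0
q0 --y--> q2
q2 --x--> q5
q5 --x--> q4
q4 --y--> q5
q5 --x--> q4
q4 --y--> q5
q5 --x--> q4
q4 --y--> q5

q5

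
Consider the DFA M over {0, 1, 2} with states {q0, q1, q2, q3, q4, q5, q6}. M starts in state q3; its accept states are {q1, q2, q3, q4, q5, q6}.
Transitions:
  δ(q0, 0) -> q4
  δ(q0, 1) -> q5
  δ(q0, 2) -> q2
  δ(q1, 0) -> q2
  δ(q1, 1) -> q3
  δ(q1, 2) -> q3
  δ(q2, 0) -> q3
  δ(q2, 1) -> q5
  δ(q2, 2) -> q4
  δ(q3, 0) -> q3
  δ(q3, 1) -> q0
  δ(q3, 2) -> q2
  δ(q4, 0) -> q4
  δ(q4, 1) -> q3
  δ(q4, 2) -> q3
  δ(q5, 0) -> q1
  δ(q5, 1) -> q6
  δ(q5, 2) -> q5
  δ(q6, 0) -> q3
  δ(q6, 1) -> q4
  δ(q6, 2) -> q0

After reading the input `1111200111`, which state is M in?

q6

q3 --1--> q0
q0 --1--> q5
q5 --1--> q6
q6 --1--> q4
q4 --2--> q3
q3 --0--> q3
q3 --0--> q3
q3 --1--> q0
q0 --1--> q5
q5 --1--> q6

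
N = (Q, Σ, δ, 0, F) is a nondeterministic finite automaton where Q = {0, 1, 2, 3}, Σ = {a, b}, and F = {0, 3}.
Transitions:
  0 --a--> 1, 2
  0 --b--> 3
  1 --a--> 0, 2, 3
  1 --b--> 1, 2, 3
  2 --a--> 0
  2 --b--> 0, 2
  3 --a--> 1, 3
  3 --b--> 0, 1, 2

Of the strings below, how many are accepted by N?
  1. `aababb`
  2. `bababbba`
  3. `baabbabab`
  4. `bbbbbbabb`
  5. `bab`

`aababb`: accepted
`bababbba`: accepted
`baabbabab`: accepted
`bbbbbbabb`: accepted
`bab`: accepted

5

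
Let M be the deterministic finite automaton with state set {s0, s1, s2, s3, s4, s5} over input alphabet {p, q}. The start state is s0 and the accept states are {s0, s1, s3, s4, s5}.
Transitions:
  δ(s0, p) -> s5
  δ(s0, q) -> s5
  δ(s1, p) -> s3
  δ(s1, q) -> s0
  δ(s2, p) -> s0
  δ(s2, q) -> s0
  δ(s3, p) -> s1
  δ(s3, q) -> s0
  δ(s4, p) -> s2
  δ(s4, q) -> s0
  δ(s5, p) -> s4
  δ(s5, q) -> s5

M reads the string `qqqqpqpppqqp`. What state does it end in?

s0 --q--> s5
s5 --q--> s5
s5 --q--> s5
s5 --q--> s5
s5 --p--> s4
s4 --q--> s0
s0 --p--> s5
s5 --p--> s4
s4 --p--> s2
s2 --q--> s0
s0 --q--> s5
s5 --p--> s4

s4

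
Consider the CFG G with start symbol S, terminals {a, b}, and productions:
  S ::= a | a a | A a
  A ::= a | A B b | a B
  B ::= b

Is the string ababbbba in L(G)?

no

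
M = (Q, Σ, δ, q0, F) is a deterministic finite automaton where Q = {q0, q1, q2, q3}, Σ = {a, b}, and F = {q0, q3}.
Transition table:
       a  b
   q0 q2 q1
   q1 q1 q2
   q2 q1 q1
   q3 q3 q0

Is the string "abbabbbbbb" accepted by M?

q0 --a--> q2
q2 --b--> q1
q1 --b--> q2
q2 --a--> q1
q1 --b--> q2
q2 --b--> q1
q1 --b--> q2
q2 --b--> q1
q1 --b--> q2
q2 --b--> q1
End in state q1, which is not an accepting state.

rejected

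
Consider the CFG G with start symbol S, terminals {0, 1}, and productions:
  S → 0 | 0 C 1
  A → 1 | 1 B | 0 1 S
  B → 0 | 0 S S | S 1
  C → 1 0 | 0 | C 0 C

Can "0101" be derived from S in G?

S ⇒ 0C1 ⇒ 0101

yes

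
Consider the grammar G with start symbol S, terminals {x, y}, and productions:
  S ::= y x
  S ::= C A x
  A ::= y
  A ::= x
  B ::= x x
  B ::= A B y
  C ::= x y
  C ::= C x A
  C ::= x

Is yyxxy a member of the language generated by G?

no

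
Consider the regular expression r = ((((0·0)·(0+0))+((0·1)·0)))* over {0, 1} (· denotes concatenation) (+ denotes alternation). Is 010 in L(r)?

yes

Split into 1 piece 010; each matches (((0·0)·(0+0))+((0·1)·0)).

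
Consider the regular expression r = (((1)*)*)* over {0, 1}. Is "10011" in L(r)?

10011 cannot be split into zero or more pieces each matching ((1)*)*.

no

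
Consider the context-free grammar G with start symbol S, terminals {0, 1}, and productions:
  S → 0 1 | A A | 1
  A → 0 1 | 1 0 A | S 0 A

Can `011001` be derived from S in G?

S ⇒ AA ⇒ 01A ⇒ 0110A ⇒ 011001

yes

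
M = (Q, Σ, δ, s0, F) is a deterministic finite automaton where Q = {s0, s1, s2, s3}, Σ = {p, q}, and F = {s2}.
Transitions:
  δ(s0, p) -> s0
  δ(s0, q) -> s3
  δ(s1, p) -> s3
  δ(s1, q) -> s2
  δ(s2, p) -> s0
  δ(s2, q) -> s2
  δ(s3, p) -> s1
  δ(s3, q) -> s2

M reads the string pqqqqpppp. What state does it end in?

s0

s0 --p--> s0
s0 --q--> s3
s3 --q--> s2
s2 --q--> s2
s2 --q--> s2
s2 --p--> s0
s0 --p--> s0
s0 --p--> s0
s0 --p--> s0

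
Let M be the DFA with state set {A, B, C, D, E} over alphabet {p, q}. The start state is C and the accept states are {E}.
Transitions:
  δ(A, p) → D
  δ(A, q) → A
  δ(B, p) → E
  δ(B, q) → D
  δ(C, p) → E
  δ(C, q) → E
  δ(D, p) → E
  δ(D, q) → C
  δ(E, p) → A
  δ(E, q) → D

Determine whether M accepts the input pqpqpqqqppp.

C --p--> E
E --q--> D
D --p--> E
E --q--> D
D --p--> E
E --q--> D
D --q--> C
C --q--> E
E --p--> A
A --p--> D
D --p--> E
End in state E, which is an accepting state.

accepted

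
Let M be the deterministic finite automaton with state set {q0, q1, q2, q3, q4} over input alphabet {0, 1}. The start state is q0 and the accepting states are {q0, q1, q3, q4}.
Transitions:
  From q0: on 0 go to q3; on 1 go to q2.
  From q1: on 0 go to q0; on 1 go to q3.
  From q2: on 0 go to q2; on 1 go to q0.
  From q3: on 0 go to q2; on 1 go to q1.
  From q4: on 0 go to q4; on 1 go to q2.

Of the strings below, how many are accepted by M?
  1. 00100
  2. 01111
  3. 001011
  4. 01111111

00100: rejected
01111: accepted
001011: accepted
01111111: accepted

3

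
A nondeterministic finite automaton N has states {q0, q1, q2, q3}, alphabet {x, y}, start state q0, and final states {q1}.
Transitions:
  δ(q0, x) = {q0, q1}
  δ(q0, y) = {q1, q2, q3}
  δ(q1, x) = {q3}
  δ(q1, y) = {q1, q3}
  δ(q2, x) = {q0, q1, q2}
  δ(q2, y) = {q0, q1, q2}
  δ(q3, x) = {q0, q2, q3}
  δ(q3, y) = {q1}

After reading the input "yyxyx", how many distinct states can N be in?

Start: {q0}
read y: {q1, q2, q3}
read y: {q0, q1, q2, q3}
read x: {q0, q1, q2, q3}
read y: {q0, q1, q2, q3}
read x: {q0, q1, q2, q3}
Final reachable set {q0, q1, q2, q3} has 4 states.

4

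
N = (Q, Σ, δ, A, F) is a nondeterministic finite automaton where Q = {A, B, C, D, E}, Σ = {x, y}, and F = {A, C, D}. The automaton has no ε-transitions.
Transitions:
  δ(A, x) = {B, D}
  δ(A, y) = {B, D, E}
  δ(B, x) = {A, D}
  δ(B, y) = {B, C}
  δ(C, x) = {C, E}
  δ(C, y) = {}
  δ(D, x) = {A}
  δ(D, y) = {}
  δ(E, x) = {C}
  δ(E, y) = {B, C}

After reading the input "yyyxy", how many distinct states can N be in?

4

Start: {A}
read y: {B, D, E}
read y: {B, C}
read y: {B, C}
read x: {A, C, D, E}
read y: {B, C, D, E}
Final reachable set {B, C, D, E} has 4 states.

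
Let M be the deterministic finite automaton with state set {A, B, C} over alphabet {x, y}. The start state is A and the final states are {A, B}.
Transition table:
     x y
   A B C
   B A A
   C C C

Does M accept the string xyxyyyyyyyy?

rejected

A --x--> B
B --y--> A
A --x--> B
B --y--> A
A --y--> C
C --y--> C
C --y--> C
C --y--> C
C --y--> C
C --y--> C
C --y--> C
End in state C, which is not an accepting state.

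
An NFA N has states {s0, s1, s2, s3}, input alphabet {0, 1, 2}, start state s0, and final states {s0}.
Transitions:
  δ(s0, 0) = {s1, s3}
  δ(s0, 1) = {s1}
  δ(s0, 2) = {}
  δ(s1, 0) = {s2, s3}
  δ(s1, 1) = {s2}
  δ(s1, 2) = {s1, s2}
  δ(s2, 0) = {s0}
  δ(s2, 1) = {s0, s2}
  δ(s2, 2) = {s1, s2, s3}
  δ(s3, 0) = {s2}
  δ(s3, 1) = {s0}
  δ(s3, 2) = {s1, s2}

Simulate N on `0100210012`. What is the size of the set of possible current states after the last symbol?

3

Start: {s0}
read 0: {s1, s3}
read 1: {s0, s2}
read 0: {s0, s1, s3}
read 0: {s1, s2, s3}
read 2: {s1, s2, s3}
read 1: {s0, s2}
read 0: {s0, s1, s3}
read 0: {s1, s2, s3}
read 1: {s0, s2}
read 2: {s1, s2, s3}
Final reachable set {s1, s2, s3} has 3 states.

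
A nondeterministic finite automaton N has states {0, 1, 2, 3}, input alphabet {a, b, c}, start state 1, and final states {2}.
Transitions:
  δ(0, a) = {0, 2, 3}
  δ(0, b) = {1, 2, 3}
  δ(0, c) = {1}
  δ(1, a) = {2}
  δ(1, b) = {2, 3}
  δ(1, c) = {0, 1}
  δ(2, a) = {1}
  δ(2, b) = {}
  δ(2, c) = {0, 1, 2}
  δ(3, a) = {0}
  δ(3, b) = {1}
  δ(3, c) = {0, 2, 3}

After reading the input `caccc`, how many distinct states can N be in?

4

Start: {1}
read c: {0, 1}
read a: {0, 2, 3}
read c: {0, 1, 2, 3}
read c: {0, 1, 2, 3}
read c: {0, 1, 2, 3}
Final reachable set {0, 1, 2, 3} has 4 states.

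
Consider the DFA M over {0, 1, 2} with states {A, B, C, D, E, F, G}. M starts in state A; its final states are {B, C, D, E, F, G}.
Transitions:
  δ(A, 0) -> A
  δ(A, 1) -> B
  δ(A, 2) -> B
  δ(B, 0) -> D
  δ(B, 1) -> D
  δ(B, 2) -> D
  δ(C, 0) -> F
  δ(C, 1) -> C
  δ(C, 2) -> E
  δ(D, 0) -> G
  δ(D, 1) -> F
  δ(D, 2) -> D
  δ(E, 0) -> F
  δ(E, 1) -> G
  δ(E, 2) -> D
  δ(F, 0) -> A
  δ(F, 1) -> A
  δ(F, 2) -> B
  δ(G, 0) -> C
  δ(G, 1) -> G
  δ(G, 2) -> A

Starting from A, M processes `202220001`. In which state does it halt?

A --2--> B
B --0--> D
D --2--> D
D --2--> D
D --2--> D
D --0--> G
G --0--> C
C --0--> F
F --1--> A

A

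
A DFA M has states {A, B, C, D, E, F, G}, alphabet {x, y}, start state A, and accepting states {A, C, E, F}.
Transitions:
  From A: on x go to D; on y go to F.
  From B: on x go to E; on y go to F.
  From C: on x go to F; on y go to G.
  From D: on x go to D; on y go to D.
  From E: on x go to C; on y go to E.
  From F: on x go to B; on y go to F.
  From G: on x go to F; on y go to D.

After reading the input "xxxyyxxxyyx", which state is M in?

D

A --x--> D
D --x--> D
D --x--> D
D --y--> D
D --y--> D
D --x--> D
D --x--> D
D --x--> D
D --y--> D
D --y--> D
D --x--> D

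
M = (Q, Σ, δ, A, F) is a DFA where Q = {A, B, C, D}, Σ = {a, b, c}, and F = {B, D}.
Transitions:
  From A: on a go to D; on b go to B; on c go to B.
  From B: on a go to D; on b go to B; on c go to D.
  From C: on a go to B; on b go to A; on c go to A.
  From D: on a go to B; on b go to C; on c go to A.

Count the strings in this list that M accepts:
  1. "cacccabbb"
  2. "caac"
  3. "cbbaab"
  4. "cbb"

4

"cacccabbb": accepted
"caac": accepted
"cbbaab": accepted
"cbb": accepted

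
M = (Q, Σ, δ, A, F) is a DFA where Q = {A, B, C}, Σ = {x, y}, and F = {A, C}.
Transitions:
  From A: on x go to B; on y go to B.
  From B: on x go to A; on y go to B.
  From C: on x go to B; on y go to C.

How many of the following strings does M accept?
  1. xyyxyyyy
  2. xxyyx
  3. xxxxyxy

xyyxyyyy: rejected
xxyyx: accepted
xxxxyxy: rejected

1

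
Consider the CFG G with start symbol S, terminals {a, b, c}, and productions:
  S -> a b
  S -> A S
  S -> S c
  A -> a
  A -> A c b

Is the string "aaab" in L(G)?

yes

S ⇒ AS ⇒ aS ⇒ aAS ⇒ aaS ⇒ aaab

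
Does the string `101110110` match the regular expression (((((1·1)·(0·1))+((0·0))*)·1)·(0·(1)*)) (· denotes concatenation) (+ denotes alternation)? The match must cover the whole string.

No split of 101110110 into u·v has ((((1·1)·(0·1))+((0·0))*)·1) matching u and (0·(1)*) matching v.

no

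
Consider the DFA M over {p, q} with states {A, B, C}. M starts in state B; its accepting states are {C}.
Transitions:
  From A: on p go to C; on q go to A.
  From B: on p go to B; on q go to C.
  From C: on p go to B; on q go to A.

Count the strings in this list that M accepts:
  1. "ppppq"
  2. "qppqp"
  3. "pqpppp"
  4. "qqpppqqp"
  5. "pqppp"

"ppppq": accepted
"qppqp": rejected
"pqpppp": rejected
"qqpppqqp": accepted
"pqppp": rejected

2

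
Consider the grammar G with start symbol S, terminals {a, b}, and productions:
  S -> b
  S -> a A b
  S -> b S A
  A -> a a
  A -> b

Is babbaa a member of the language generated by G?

S ⇒ bSA ⇒ baAbA ⇒ babbA ⇒ babbaa

yes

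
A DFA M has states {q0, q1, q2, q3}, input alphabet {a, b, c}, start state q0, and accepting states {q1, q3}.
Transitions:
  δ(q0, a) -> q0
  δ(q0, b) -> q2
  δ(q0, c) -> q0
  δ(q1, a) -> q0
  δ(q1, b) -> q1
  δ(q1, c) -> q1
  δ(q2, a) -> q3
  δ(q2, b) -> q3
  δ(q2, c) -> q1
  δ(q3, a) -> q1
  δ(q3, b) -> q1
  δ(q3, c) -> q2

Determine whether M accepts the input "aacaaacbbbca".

rejected

q0 --a--> q0
q0 --a--> q0
q0 --c--> q0
q0 --a--> q0
q0 --a--> q0
q0 --a--> q0
q0 --c--> q0
q0 --b--> q2
q2 --b--> q3
q3 --b--> q1
q1 --c--> q1
q1 --a--> q0
End in state q0, which is not an accepting state.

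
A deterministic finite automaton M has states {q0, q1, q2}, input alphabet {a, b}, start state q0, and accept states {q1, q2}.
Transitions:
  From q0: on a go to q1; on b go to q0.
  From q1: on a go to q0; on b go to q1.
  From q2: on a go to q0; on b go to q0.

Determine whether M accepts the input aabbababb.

q0 --a--> q1
q1 --a--> q0
q0 --b--> q0
q0 --b--> q0
q0 --a--> q1
q1 --b--> q1
q1 --a--> q0
q0 --b--> q0
q0 --b--> q0
End in state q0, which is not an accepting state.

rejected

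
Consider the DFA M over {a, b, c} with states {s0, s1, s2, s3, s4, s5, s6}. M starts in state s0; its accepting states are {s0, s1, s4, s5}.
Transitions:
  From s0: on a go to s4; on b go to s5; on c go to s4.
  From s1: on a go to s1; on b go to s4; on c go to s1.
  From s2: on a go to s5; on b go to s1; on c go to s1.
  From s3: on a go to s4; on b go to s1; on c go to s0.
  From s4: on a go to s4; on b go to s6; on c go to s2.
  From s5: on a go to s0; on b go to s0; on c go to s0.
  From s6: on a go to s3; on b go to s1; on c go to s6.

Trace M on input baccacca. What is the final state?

s0 --b--> s5
s5 --a--> s0
s0 --c--> s4
s4 --c--> s2
s2 --a--> s5
s5 --c--> s0
s0 --c--> s4
s4 --a--> s4

s4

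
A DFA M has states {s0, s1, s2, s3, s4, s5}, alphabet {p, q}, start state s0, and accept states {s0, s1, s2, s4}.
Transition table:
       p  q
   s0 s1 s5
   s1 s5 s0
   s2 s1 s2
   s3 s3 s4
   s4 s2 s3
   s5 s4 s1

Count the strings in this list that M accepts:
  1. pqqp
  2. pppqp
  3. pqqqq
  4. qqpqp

pqqp: accepted
pppqp: rejected
pqqqq: accepted
qqpqp: rejected

2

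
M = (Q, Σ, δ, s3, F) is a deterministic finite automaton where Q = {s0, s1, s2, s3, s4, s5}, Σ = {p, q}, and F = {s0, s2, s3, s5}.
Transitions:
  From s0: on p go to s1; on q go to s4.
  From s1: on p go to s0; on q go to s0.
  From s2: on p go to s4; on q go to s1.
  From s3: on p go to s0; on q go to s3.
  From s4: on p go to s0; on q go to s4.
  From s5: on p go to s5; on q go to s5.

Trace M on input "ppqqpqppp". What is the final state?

s0

s3 --p--> s0
s0 --p--> s1
s1 --q--> s0
s0 --q--> s4
s4 --p--> s0
s0 --q--> s4
s4 --p--> s0
s0 --p--> s1
s1 --p--> s0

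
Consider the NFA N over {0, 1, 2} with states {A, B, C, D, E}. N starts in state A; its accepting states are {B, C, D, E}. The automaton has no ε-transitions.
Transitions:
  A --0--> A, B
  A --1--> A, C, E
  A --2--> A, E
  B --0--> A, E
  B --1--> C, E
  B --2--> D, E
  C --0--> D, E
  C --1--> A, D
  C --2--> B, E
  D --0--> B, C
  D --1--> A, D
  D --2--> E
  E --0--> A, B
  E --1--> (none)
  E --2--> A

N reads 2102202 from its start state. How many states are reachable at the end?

3

Start: {A}
read 2: {A, E}
read 1: {A, C, E}
read 0: {A, B, D, E}
read 2: {A, D, E}
read 2: {A, E}
read 0: {A, B}
read 2: {A, D, E}
Final reachable set {A, D, E} has 3 states.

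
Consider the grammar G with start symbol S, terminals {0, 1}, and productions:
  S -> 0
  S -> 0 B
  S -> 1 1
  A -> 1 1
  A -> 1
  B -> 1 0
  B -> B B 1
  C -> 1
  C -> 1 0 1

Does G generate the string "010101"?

yes

S ⇒ 0B ⇒ 0BB1 ⇒ 010B1 ⇒ 010101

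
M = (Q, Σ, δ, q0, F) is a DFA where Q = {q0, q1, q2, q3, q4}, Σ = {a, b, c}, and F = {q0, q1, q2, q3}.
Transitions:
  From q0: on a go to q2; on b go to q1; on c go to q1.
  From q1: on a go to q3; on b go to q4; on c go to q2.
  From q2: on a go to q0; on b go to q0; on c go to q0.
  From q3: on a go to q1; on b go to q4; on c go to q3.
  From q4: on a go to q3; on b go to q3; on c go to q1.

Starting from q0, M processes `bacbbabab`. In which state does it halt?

q4

q0 --b--> q1
q1 --a--> q3
q3 --c--> q3
q3 --b--> q4
q4 --b--> q3
q3 --a--> q1
q1 --b--> q4
q4 --a--> q3
q3 --b--> q4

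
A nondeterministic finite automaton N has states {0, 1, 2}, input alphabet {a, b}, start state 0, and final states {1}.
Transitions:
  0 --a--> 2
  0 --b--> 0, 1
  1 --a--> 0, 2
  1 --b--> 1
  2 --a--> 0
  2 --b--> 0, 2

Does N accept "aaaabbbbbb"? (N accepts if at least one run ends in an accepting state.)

Start: {0}
read a: {2}
read a: {0}
read a: {2}
read a: {0}
read b: {0, 1}
read b: {0, 1}
read b: {0, 1}
read b: {0, 1}
read b: {0, 1}
read b: {0, 1}
Reachable ∩ accepting = {1} — nonempty.

accepted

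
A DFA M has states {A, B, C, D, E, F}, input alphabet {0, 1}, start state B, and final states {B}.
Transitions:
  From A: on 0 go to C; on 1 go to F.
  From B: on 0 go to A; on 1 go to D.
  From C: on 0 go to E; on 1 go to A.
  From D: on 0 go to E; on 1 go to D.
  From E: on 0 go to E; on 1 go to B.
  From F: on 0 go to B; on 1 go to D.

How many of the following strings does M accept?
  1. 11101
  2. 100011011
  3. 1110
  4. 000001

11101: accepted
100011011: rejected
1110: rejected
000001: accepted

2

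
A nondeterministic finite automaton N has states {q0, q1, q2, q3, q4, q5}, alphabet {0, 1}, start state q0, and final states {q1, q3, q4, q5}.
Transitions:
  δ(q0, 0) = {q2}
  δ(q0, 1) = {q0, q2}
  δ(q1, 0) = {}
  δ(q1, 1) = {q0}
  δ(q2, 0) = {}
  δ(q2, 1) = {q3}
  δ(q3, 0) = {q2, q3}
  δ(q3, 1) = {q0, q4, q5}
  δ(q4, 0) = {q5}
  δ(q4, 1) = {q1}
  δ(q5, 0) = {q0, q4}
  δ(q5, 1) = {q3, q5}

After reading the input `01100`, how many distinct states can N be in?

Start: {q0}
read 0: {q2}
read 1: {q3}
read 1: {q0, q4, q5}
read 0: {q0, q2, q4, q5}
read 0: {q0, q2, q4, q5}
Final reachable set {q0, q2, q4, q5} has 4 states.

4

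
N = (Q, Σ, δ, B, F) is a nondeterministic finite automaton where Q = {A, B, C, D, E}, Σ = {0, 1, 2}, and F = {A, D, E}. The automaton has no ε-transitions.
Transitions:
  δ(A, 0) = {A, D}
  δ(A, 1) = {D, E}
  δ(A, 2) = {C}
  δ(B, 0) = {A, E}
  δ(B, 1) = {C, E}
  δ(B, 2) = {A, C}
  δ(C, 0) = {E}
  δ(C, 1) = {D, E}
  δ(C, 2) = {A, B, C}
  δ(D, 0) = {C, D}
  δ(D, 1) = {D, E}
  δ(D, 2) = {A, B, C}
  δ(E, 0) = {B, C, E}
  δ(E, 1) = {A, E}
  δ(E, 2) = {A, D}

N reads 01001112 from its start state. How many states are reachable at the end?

4

Start: {B}
read 0: {A, E}
read 1: {A, D, E}
read 0: {A, B, C, D, E}
read 0: {A, B, C, D, E}
read 1: {A, C, D, E}
read 1: {A, D, E}
read 1: {A, D, E}
read 2: {A, B, C, D}
Final reachable set {A, B, C, D} has 4 states.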